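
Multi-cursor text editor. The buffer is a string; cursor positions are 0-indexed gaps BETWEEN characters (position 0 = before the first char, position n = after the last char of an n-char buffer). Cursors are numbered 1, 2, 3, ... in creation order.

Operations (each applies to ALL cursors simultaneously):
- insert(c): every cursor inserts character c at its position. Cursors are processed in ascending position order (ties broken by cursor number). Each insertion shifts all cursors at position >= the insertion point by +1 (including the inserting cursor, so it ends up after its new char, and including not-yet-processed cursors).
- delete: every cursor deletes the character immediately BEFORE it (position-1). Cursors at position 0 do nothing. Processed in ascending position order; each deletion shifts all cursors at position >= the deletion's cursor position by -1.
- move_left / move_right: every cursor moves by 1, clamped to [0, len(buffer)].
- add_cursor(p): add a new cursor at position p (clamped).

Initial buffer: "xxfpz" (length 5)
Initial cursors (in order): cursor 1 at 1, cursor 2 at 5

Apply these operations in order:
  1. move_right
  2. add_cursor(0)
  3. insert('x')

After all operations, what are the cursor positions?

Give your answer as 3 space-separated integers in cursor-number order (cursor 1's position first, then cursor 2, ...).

After op 1 (move_right): buffer="xxfpz" (len 5), cursors c1@2 c2@5, authorship .....
After op 2 (add_cursor(0)): buffer="xxfpz" (len 5), cursors c3@0 c1@2 c2@5, authorship .....
After op 3 (insert('x')): buffer="xxxxfpzx" (len 8), cursors c3@1 c1@4 c2@8, authorship 3..1...2

Answer: 4 8 1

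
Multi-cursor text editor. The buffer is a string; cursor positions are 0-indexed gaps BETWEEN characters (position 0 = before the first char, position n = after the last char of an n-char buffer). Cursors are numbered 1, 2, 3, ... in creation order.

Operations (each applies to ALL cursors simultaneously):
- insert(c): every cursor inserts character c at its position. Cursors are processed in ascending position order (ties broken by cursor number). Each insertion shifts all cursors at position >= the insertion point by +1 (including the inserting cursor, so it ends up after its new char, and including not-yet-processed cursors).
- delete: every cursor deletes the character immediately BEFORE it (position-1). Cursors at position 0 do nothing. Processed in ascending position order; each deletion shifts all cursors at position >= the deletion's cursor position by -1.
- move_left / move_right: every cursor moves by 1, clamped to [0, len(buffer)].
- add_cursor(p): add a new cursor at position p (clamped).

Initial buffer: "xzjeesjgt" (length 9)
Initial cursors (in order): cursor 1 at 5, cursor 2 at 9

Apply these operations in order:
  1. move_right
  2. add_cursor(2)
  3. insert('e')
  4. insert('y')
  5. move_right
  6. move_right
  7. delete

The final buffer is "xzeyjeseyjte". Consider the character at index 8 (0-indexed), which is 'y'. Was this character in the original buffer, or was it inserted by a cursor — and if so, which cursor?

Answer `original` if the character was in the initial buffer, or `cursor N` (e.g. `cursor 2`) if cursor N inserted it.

After op 1 (move_right): buffer="xzjeesjgt" (len 9), cursors c1@6 c2@9, authorship .........
After op 2 (add_cursor(2)): buffer="xzjeesjgt" (len 9), cursors c3@2 c1@6 c2@9, authorship .........
After op 3 (insert('e')): buffer="xzejeesejgte" (len 12), cursors c3@3 c1@8 c2@12, authorship ..3....1...2
After op 4 (insert('y')): buffer="xzeyjeeseyjgtey" (len 15), cursors c3@4 c1@10 c2@15, authorship ..33....11...22
After op 5 (move_right): buffer="xzeyjeeseyjgtey" (len 15), cursors c3@5 c1@11 c2@15, authorship ..33....11...22
After op 6 (move_right): buffer="xzeyjeeseyjgtey" (len 15), cursors c3@6 c1@12 c2@15, authorship ..33....11...22
After op 7 (delete): buffer="xzeyjeseyjte" (len 12), cursors c3@5 c1@10 c2@12, authorship ..33...11..2
Authorship (.=original, N=cursor N): . . 3 3 . . . 1 1 . . 2
Index 8: author = 1

Answer: cursor 1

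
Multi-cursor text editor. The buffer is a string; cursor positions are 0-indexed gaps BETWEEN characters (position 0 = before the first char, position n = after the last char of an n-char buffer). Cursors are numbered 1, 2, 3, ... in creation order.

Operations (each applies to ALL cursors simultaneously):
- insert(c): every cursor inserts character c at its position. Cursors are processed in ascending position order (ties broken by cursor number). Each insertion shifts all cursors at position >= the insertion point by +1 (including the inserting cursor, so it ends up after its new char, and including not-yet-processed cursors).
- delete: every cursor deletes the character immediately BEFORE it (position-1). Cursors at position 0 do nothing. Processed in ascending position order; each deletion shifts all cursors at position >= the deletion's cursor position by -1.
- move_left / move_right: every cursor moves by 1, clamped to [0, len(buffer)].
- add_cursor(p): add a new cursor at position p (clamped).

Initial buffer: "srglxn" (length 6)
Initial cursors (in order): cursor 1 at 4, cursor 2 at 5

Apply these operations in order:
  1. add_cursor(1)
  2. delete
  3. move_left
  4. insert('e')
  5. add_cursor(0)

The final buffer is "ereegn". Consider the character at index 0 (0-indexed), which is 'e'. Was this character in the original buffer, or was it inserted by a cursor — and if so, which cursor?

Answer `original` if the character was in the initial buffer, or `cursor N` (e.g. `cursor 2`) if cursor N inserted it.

Answer: cursor 3

Derivation:
After op 1 (add_cursor(1)): buffer="srglxn" (len 6), cursors c3@1 c1@4 c2@5, authorship ......
After op 2 (delete): buffer="rgn" (len 3), cursors c3@0 c1@2 c2@2, authorship ...
After op 3 (move_left): buffer="rgn" (len 3), cursors c3@0 c1@1 c2@1, authorship ...
After op 4 (insert('e')): buffer="ereegn" (len 6), cursors c3@1 c1@4 c2@4, authorship 3.12..
After op 5 (add_cursor(0)): buffer="ereegn" (len 6), cursors c4@0 c3@1 c1@4 c2@4, authorship 3.12..
Authorship (.=original, N=cursor N): 3 . 1 2 . .
Index 0: author = 3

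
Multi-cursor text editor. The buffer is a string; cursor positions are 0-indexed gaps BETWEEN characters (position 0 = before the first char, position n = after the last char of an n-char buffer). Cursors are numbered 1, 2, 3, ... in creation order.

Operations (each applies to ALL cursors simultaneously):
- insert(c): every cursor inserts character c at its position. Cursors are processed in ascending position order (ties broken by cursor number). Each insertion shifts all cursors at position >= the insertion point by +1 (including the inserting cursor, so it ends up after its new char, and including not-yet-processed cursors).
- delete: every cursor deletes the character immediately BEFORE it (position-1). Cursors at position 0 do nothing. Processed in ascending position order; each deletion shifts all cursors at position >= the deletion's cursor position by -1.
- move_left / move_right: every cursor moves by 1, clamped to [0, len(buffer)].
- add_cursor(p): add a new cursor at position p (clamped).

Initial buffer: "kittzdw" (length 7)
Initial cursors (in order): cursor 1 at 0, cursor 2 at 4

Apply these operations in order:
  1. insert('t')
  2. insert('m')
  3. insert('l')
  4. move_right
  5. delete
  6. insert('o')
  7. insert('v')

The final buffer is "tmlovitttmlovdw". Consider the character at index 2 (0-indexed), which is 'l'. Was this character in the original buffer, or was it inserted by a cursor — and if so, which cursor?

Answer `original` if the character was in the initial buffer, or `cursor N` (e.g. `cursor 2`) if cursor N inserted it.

After op 1 (insert('t')): buffer="tkitttzdw" (len 9), cursors c1@1 c2@6, authorship 1....2...
After op 2 (insert('m')): buffer="tmkitttmzdw" (len 11), cursors c1@2 c2@8, authorship 11....22...
After op 3 (insert('l')): buffer="tmlkitttmlzdw" (len 13), cursors c1@3 c2@10, authorship 111....222...
After op 4 (move_right): buffer="tmlkitttmlzdw" (len 13), cursors c1@4 c2@11, authorship 111....222...
After op 5 (delete): buffer="tmlitttmldw" (len 11), cursors c1@3 c2@9, authorship 111...222..
After op 6 (insert('o')): buffer="tmloitttmlodw" (len 13), cursors c1@4 c2@11, authorship 1111...2222..
After op 7 (insert('v')): buffer="tmlovitttmlovdw" (len 15), cursors c1@5 c2@13, authorship 11111...22222..
Authorship (.=original, N=cursor N): 1 1 1 1 1 . . . 2 2 2 2 2 . .
Index 2: author = 1

Answer: cursor 1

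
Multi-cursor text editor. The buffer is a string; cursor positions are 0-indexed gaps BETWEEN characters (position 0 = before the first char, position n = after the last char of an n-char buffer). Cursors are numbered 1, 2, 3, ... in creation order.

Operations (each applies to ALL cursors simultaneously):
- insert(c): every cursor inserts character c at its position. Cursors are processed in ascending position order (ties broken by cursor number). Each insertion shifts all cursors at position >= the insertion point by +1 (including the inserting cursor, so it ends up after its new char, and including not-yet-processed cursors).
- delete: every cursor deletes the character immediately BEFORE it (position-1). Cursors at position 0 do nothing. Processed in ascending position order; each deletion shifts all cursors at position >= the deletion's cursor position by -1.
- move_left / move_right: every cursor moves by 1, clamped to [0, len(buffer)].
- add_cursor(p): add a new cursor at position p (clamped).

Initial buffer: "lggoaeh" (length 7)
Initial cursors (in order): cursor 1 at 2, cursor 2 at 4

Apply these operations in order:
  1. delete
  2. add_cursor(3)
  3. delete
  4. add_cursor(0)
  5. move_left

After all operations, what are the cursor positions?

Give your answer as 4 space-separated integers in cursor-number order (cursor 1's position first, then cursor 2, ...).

Answer: 0 0 0 0

Derivation:
After op 1 (delete): buffer="lgaeh" (len 5), cursors c1@1 c2@2, authorship .....
After op 2 (add_cursor(3)): buffer="lgaeh" (len 5), cursors c1@1 c2@2 c3@3, authorship .....
After op 3 (delete): buffer="eh" (len 2), cursors c1@0 c2@0 c3@0, authorship ..
After op 4 (add_cursor(0)): buffer="eh" (len 2), cursors c1@0 c2@0 c3@0 c4@0, authorship ..
After op 5 (move_left): buffer="eh" (len 2), cursors c1@0 c2@0 c3@0 c4@0, authorship ..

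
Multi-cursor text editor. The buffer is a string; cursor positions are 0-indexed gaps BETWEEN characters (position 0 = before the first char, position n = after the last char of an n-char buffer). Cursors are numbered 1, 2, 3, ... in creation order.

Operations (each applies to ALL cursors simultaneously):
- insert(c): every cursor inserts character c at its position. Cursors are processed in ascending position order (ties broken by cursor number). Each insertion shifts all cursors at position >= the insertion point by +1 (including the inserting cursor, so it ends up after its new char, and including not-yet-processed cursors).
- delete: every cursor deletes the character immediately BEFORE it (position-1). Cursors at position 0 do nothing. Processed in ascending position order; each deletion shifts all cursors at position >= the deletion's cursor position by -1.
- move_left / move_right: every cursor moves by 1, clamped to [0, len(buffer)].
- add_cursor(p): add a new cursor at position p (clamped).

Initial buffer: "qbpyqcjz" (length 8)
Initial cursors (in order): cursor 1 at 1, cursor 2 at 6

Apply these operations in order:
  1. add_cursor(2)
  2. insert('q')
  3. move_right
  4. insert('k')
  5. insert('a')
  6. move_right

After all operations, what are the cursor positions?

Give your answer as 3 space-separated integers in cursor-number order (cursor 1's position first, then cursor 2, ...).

Answer: 6 17 10

Derivation:
After op 1 (add_cursor(2)): buffer="qbpyqcjz" (len 8), cursors c1@1 c3@2 c2@6, authorship ........
After op 2 (insert('q')): buffer="qqbqpyqcqjz" (len 11), cursors c1@2 c3@4 c2@9, authorship .1.3....2..
After op 3 (move_right): buffer="qqbqpyqcqjz" (len 11), cursors c1@3 c3@5 c2@10, authorship .1.3....2..
After op 4 (insert('k')): buffer="qqbkqpkyqcqjkz" (len 14), cursors c1@4 c3@7 c2@13, authorship .1.13.3...2.2.
After op 5 (insert('a')): buffer="qqbkaqpkayqcqjkaz" (len 17), cursors c1@5 c3@9 c2@16, authorship .1.113.33...2.22.
After op 6 (move_right): buffer="qqbkaqpkayqcqjkaz" (len 17), cursors c1@6 c3@10 c2@17, authorship .1.113.33...2.22.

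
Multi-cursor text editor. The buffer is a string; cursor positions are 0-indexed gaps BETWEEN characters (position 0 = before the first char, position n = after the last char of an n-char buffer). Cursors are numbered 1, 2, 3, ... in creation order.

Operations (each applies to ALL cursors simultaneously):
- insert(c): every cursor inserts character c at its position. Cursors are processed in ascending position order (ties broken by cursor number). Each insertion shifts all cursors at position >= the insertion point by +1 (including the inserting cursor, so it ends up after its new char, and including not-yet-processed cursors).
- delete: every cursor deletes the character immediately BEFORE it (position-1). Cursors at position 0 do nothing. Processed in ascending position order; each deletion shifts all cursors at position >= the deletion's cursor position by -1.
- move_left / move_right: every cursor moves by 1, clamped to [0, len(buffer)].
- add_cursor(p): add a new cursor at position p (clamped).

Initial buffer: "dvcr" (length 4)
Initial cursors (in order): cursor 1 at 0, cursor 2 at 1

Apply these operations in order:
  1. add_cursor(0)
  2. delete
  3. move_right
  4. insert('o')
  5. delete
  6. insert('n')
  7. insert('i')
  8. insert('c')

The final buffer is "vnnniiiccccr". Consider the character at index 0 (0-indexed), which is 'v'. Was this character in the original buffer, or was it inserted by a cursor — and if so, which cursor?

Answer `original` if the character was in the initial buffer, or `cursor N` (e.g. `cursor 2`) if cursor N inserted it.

After op 1 (add_cursor(0)): buffer="dvcr" (len 4), cursors c1@0 c3@0 c2@1, authorship ....
After op 2 (delete): buffer="vcr" (len 3), cursors c1@0 c2@0 c3@0, authorship ...
After op 3 (move_right): buffer="vcr" (len 3), cursors c1@1 c2@1 c3@1, authorship ...
After op 4 (insert('o')): buffer="vooocr" (len 6), cursors c1@4 c2@4 c3@4, authorship .123..
After op 5 (delete): buffer="vcr" (len 3), cursors c1@1 c2@1 c3@1, authorship ...
After op 6 (insert('n')): buffer="vnnncr" (len 6), cursors c1@4 c2@4 c3@4, authorship .123..
After op 7 (insert('i')): buffer="vnnniiicr" (len 9), cursors c1@7 c2@7 c3@7, authorship .123123..
After op 8 (insert('c')): buffer="vnnniiiccccr" (len 12), cursors c1@10 c2@10 c3@10, authorship .123123123..
Authorship (.=original, N=cursor N): . 1 2 3 1 2 3 1 2 3 . .
Index 0: author = original

Answer: original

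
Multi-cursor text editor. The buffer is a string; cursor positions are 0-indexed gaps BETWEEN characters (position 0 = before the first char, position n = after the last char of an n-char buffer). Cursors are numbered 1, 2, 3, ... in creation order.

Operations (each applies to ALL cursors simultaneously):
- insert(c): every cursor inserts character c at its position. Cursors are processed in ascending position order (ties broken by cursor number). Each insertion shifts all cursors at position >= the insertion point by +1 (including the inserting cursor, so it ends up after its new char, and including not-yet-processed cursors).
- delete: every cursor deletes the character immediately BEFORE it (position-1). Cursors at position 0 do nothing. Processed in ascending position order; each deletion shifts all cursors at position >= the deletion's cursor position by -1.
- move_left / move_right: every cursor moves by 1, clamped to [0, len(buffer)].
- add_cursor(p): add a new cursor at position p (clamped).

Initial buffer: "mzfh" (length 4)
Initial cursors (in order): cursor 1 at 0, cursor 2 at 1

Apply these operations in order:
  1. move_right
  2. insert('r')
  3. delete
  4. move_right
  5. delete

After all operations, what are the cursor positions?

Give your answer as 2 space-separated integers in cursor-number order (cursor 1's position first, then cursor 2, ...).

Answer: 1 1

Derivation:
After op 1 (move_right): buffer="mzfh" (len 4), cursors c1@1 c2@2, authorship ....
After op 2 (insert('r')): buffer="mrzrfh" (len 6), cursors c1@2 c2@4, authorship .1.2..
After op 3 (delete): buffer="mzfh" (len 4), cursors c1@1 c2@2, authorship ....
After op 4 (move_right): buffer="mzfh" (len 4), cursors c1@2 c2@3, authorship ....
After op 5 (delete): buffer="mh" (len 2), cursors c1@1 c2@1, authorship ..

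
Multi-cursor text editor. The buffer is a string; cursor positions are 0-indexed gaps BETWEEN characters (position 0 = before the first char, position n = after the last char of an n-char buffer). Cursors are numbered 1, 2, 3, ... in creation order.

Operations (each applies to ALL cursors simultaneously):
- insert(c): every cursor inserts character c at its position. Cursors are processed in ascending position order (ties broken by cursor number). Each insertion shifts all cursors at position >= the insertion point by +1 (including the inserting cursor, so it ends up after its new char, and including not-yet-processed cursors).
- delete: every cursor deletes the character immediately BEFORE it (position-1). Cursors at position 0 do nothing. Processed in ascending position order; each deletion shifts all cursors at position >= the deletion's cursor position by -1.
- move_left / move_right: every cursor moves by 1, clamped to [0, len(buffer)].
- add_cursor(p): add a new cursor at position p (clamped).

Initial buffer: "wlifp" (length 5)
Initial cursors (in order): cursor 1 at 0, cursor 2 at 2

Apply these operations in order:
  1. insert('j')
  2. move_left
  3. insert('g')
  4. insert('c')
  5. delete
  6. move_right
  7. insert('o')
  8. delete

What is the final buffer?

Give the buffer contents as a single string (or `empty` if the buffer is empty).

Answer: gjwlgjifp

Derivation:
After op 1 (insert('j')): buffer="jwljifp" (len 7), cursors c1@1 c2@4, authorship 1..2...
After op 2 (move_left): buffer="jwljifp" (len 7), cursors c1@0 c2@3, authorship 1..2...
After op 3 (insert('g')): buffer="gjwlgjifp" (len 9), cursors c1@1 c2@5, authorship 11..22...
After op 4 (insert('c')): buffer="gcjwlgcjifp" (len 11), cursors c1@2 c2@7, authorship 111..222...
After op 5 (delete): buffer="gjwlgjifp" (len 9), cursors c1@1 c2@5, authorship 11..22...
After op 6 (move_right): buffer="gjwlgjifp" (len 9), cursors c1@2 c2@6, authorship 11..22...
After op 7 (insert('o')): buffer="gjowlgjoifp" (len 11), cursors c1@3 c2@8, authorship 111..222...
After op 8 (delete): buffer="gjwlgjifp" (len 9), cursors c1@2 c2@6, authorship 11..22...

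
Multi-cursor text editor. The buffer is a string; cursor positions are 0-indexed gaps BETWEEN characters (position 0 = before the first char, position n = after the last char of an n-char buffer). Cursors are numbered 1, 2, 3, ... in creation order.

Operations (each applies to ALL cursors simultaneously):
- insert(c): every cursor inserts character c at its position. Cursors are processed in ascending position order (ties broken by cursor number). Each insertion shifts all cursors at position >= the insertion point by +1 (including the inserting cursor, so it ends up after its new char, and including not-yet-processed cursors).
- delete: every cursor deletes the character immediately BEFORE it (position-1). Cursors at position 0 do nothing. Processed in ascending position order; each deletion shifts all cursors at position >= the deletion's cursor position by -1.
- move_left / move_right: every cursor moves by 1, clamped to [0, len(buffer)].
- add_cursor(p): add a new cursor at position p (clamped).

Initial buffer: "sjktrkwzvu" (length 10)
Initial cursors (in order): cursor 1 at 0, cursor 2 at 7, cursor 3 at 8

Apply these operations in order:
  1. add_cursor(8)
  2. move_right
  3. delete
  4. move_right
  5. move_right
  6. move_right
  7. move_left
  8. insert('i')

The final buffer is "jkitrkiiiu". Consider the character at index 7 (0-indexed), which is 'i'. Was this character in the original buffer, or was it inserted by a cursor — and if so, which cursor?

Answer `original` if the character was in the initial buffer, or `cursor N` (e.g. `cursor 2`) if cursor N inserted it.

Answer: cursor 3

Derivation:
After op 1 (add_cursor(8)): buffer="sjktrkwzvu" (len 10), cursors c1@0 c2@7 c3@8 c4@8, authorship ..........
After op 2 (move_right): buffer="sjktrkwzvu" (len 10), cursors c1@1 c2@8 c3@9 c4@9, authorship ..........
After op 3 (delete): buffer="jktrku" (len 6), cursors c1@0 c2@5 c3@5 c4@5, authorship ......
After op 4 (move_right): buffer="jktrku" (len 6), cursors c1@1 c2@6 c3@6 c4@6, authorship ......
After op 5 (move_right): buffer="jktrku" (len 6), cursors c1@2 c2@6 c3@6 c4@6, authorship ......
After op 6 (move_right): buffer="jktrku" (len 6), cursors c1@3 c2@6 c3@6 c4@6, authorship ......
After op 7 (move_left): buffer="jktrku" (len 6), cursors c1@2 c2@5 c3@5 c4@5, authorship ......
After op 8 (insert('i')): buffer="jkitrkiiiu" (len 10), cursors c1@3 c2@9 c3@9 c4@9, authorship ..1...234.
Authorship (.=original, N=cursor N): . . 1 . . . 2 3 4 .
Index 7: author = 3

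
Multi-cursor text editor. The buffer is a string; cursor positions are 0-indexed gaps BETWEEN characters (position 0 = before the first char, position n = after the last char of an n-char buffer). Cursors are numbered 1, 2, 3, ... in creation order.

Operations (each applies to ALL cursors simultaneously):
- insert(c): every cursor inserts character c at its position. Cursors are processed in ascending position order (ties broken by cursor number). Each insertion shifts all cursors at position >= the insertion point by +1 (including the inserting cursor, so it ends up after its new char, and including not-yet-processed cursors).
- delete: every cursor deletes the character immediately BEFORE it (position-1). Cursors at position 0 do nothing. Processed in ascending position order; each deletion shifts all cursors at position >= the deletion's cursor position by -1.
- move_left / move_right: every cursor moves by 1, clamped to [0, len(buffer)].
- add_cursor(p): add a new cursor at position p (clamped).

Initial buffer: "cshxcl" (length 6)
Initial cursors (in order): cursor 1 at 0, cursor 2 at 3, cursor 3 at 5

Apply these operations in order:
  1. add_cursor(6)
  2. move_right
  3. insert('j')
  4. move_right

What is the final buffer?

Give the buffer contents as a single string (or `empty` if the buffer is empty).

After op 1 (add_cursor(6)): buffer="cshxcl" (len 6), cursors c1@0 c2@3 c3@5 c4@6, authorship ......
After op 2 (move_right): buffer="cshxcl" (len 6), cursors c1@1 c2@4 c3@6 c4@6, authorship ......
After op 3 (insert('j')): buffer="cjshxjcljj" (len 10), cursors c1@2 c2@6 c3@10 c4@10, authorship .1...2..34
After op 4 (move_right): buffer="cjshxjcljj" (len 10), cursors c1@3 c2@7 c3@10 c4@10, authorship .1...2..34

Answer: cjshxjcljj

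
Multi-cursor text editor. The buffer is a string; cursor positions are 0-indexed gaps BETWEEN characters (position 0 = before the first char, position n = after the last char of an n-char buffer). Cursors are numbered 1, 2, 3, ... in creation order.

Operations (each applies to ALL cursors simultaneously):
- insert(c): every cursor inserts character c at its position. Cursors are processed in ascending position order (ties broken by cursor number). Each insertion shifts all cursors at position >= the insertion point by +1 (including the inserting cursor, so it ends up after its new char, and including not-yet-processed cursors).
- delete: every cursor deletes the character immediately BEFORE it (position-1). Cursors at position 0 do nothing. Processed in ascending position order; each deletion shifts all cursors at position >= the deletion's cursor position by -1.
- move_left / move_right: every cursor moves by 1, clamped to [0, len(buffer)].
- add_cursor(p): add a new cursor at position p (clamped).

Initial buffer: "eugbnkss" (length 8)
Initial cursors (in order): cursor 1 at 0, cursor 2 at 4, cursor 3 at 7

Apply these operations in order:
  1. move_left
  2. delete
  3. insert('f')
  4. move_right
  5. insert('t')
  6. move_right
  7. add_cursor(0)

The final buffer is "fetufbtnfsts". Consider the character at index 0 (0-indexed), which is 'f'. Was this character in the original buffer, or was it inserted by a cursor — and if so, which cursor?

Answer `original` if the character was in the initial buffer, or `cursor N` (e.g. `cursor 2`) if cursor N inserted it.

Answer: cursor 1

Derivation:
After op 1 (move_left): buffer="eugbnkss" (len 8), cursors c1@0 c2@3 c3@6, authorship ........
After op 2 (delete): buffer="eubnss" (len 6), cursors c1@0 c2@2 c3@4, authorship ......
After op 3 (insert('f')): buffer="feufbnfss" (len 9), cursors c1@1 c2@4 c3@7, authorship 1..2..3..
After op 4 (move_right): buffer="feufbnfss" (len 9), cursors c1@2 c2@5 c3@8, authorship 1..2..3..
After op 5 (insert('t')): buffer="fetufbtnfsts" (len 12), cursors c1@3 c2@7 c3@11, authorship 1.1.2.2.3.3.
After op 6 (move_right): buffer="fetufbtnfsts" (len 12), cursors c1@4 c2@8 c3@12, authorship 1.1.2.2.3.3.
After op 7 (add_cursor(0)): buffer="fetufbtnfsts" (len 12), cursors c4@0 c1@4 c2@8 c3@12, authorship 1.1.2.2.3.3.
Authorship (.=original, N=cursor N): 1 . 1 . 2 . 2 . 3 . 3 .
Index 0: author = 1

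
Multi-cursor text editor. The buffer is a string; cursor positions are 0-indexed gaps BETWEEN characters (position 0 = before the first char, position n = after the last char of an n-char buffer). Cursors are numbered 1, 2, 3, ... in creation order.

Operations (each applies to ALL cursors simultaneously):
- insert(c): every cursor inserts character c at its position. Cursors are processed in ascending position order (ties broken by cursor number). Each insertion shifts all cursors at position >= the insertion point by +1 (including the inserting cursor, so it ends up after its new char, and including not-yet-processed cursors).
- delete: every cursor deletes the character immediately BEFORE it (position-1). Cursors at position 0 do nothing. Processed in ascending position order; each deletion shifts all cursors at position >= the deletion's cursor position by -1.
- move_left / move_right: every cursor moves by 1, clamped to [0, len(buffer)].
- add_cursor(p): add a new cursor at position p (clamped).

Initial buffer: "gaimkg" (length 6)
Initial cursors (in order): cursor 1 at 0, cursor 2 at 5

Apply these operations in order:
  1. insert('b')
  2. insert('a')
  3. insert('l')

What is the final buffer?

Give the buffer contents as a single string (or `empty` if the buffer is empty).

Answer: balgaimkbalg

Derivation:
After op 1 (insert('b')): buffer="bgaimkbg" (len 8), cursors c1@1 c2@7, authorship 1.....2.
After op 2 (insert('a')): buffer="bagaimkbag" (len 10), cursors c1@2 c2@9, authorship 11.....22.
After op 3 (insert('l')): buffer="balgaimkbalg" (len 12), cursors c1@3 c2@11, authorship 111.....222.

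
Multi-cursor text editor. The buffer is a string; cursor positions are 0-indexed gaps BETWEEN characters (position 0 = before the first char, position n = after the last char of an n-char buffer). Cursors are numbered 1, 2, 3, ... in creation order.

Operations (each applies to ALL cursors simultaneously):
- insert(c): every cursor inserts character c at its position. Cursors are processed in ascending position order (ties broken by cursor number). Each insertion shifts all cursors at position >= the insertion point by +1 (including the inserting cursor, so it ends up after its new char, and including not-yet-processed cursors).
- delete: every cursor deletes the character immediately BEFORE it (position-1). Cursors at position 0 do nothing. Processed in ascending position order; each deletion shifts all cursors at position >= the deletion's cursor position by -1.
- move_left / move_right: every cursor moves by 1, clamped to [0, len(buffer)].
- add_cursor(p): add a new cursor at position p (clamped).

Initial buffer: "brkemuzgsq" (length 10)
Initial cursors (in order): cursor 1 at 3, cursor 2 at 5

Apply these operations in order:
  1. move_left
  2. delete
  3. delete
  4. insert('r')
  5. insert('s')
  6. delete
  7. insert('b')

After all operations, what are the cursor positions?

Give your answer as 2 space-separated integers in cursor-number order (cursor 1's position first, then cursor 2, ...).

After op 1 (move_left): buffer="brkemuzgsq" (len 10), cursors c1@2 c2@4, authorship ..........
After op 2 (delete): buffer="bkmuzgsq" (len 8), cursors c1@1 c2@2, authorship ........
After op 3 (delete): buffer="muzgsq" (len 6), cursors c1@0 c2@0, authorship ......
After op 4 (insert('r')): buffer="rrmuzgsq" (len 8), cursors c1@2 c2@2, authorship 12......
After op 5 (insert('s')): buffer="rrssmuzgsq" (len 10), cursors c1@4 c2@4, authorship 1212......
After op 6 (delete): buffer="rrmuzgsq" (len 8), cursors c1@2 c2@2, authorship 12......
After op 7 (insert('b')): buffer="rrbbmuzgsq" (len 10), cursors c1@4 c2@4, authorship 1212......

Answer: 4 4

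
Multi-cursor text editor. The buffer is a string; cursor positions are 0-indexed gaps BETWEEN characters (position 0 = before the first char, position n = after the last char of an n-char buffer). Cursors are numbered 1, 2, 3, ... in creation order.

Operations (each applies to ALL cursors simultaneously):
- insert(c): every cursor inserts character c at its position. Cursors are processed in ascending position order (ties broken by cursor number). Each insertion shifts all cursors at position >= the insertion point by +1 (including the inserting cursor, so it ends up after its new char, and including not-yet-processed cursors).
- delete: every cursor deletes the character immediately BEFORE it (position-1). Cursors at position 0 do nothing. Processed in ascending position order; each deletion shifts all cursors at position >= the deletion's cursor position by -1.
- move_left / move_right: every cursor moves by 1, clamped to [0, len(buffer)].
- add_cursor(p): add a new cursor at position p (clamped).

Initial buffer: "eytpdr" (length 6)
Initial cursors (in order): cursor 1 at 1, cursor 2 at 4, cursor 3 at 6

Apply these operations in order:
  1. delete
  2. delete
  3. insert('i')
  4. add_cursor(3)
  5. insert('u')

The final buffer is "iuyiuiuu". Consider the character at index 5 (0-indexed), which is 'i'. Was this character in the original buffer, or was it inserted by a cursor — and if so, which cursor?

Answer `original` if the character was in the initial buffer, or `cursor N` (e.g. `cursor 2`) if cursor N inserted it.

Answer: cursor 3

Derivation:
After op 1 (delete): buffer="ytd" (len 3), cursors c1@0 c2@2 c3@3, authorship ...
After op 2 (delete): buffer="y" (len 1), cursors c1@0 c2@1 c3@1, authorship .
After op 3 (insert('i')): buffer="iyii" (len 4), cursors c1@1 c2@4 c3@4, authorship 1.23
After op 4 (add_cursor(3)): buffer="iyii" (len 4), cursors c1@1 c4@3 c2@4 c3@4, authorship 1.23
After op 5 (insert('u')): buffer="iuyiuiuu" (len 8), cursors c1@2 c4@5 c2@8 c3@8, authorship 11.24323
Authorship (.=original, N=cursor N): 1 1 . 2 4 3 2 3
Index 5: author = 3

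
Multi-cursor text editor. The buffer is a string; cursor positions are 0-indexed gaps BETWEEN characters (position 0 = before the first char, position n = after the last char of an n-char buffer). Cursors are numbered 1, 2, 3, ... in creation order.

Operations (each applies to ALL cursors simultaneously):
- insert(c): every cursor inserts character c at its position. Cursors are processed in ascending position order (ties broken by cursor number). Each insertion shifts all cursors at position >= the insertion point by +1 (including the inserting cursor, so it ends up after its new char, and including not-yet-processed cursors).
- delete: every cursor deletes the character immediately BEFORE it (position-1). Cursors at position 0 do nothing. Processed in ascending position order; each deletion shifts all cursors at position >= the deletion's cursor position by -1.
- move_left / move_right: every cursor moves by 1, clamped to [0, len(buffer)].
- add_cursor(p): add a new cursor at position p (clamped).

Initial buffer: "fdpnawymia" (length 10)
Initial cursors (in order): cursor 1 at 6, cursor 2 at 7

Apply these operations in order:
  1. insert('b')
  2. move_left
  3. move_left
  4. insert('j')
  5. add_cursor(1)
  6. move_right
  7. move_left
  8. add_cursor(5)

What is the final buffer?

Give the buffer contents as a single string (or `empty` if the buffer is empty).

Answer: fdpnajwbjybmia

Derivation:
After op 1 (insert('b')): buffer="fdpnawbybmia" (len 12), cursors c1@7 c2@9, authorship ......1.2...
After op 2 (move_left): buffer="fdpnawbybmia" (len 12), cursors c1@6 c2@8, authorship ......1.2...
After op 3 (move_left): buffer="fdpnawbybmia" (len 12), cursors c1@5 c2@7, authorship ......1.2...
After op 4 (insert('j')): buffer="fdpnajwbjybmia" (len 14), cursors c1@6 c2@9, authorship .....1.12.2...
After op 5 (add_cursor(1)): buffer="fdpnajwbjybmia" (len 14), cursors c3@1 c1@6 c2@9, authorship .....1.12.2...
After op 6 (move_right): buffer="fdpnajwbjybmia" (len 14), cursors c3@2 c1@7 c2@10, authorship .....1.12.2...
After op 7 (move_left): buffer="fdpnajwbjybmia" (len 14), cursors c3@1 c1@6 c2@9, authorship .....1.12.2...
After op 8 (add_cursor(5)): buffer="fdpnajwbjybmia" (len 14), cursors c3@1 c4@5 c1@6 c2@9, authorship .....1.12.2...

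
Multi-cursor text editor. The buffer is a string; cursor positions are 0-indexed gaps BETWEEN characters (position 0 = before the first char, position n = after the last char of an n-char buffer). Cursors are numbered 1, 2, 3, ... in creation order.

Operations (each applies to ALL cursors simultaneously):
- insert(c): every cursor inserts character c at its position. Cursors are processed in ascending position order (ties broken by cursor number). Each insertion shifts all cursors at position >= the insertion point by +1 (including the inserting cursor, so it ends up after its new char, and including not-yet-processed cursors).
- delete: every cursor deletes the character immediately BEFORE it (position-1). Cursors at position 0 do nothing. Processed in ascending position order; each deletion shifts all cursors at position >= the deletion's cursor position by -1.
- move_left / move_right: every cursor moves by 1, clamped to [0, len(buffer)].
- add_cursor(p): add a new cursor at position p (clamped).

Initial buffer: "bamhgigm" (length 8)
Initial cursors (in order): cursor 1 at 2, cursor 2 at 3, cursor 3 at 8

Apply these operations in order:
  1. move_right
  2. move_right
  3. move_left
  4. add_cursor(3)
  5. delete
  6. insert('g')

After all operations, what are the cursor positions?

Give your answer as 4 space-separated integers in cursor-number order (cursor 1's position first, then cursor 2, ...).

Answer: 4 4 7 4

Derivation:
After op 1 (move_right): buffer="bamhgigm" (len 8), cursors c1@3 c2@4 c3@8, authorship ........
After op 2 (move_right): buffer="bamhgigm" (len 8), cursors c1@4 c2@5 c3@8, authorship ........
After op 3 (move_left): buffer="bamhgigm" (len 8), cursors c1@3 c2@4 c3@7, authorship ........
After op 4 (add_cursor(3)): buffer="bamhgigm" (len 8), cursors c1@3 c4@3 c2@4 c3@7, authorship ........
After op 5 (delete): buffer="bgim" (len 4), cursors c1@1 c2@1 c4@1 c3@3, authorship ....
After op 6 (insert('g')): buffer="bggggigm" (len 8), cursors c1@4 c2@4 c4@4 c3@7, authorship .124..3.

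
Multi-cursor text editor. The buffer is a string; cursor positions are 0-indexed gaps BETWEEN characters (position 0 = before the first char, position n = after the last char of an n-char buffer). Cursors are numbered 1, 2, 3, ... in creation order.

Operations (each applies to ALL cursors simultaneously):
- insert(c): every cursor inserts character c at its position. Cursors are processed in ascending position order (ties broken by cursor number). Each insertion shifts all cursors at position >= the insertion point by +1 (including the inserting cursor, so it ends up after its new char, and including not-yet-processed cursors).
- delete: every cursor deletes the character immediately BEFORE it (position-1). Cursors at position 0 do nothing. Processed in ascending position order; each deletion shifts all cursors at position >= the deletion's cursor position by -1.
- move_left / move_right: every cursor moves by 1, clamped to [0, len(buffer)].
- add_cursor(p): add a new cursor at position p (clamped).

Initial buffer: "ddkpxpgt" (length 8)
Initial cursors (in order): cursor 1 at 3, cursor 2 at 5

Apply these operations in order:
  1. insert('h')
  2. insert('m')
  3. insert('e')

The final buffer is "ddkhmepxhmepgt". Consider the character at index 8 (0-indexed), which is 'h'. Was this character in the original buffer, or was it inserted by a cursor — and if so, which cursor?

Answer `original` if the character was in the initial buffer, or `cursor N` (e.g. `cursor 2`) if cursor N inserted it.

After op 1 (insert('h')): buffer="ddkhpxhpgt" (len 10), cursors c1@4 c2@7, authorship ...1..2...
After op 2 (insert('m')): buffer="ddkhmpxhmpgt" (len 12), cursors c1@5 c2@9, authorship ...11..22...
After op 3 (insert('e')): buffer="ddkhmepxhmepgt" (len 14), cursors c1@6 c2@11, authorship ...111..222...
Authorship (.=original, N=cursor N): . . . 1 1 1 . . 2 2 2 . . .
Index 8: author = 2

Answer: cursor 2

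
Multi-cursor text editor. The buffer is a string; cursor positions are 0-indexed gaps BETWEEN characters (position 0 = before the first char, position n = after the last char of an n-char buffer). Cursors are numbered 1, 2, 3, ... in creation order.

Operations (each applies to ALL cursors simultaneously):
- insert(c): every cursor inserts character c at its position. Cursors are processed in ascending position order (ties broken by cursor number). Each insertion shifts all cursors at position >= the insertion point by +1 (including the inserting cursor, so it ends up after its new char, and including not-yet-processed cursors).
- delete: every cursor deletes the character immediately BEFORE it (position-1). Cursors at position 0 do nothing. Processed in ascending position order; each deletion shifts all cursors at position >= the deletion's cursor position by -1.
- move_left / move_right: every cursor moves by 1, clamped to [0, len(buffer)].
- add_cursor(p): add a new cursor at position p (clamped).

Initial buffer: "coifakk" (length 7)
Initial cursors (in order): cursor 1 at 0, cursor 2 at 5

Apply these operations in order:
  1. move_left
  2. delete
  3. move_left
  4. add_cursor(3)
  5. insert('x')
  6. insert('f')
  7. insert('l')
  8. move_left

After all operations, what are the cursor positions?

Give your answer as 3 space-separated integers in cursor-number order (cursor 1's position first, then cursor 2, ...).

After op 1 (move_left): buffer="coifakk" (len 7), cursors c1@0 c2@4, authorship .......
After op 2 (delete): buffer="coiakk" (len 6), cursors c1@0 c2@3, authorship ......
After op 3 (move_left): buffer="coiakk" (len 6), cursors c1@0 c2@2, authorship ......
After op 4 (add_cursor(3)): buffer="coiakk" (len 6), cursors c1@0 c2@2 c3@3, authorship ......
After op 5 (insert('x')): buffer="xcoxixakk" (len 9), cursors c1@1 c2@4 c3@6, authorship 1..2.3...
After op 6 (insert('f')): buffer="xfcoxfixfakk" (len 12), cursors c1@2 c2@6 c3@9, authorship 11..22.33...
After op 7 (insert('l')): buffer="xflcoxflixflakk" (len 15), cursors c1@3 c2@8 c3@12, authorship 111..222.333...
After op 8 (move_left): buffer="xflcoxflixflakk" (len 15), cursors c1@2 c2@7 c3@11, authorship 111..222.333...

Answer: 2 7 11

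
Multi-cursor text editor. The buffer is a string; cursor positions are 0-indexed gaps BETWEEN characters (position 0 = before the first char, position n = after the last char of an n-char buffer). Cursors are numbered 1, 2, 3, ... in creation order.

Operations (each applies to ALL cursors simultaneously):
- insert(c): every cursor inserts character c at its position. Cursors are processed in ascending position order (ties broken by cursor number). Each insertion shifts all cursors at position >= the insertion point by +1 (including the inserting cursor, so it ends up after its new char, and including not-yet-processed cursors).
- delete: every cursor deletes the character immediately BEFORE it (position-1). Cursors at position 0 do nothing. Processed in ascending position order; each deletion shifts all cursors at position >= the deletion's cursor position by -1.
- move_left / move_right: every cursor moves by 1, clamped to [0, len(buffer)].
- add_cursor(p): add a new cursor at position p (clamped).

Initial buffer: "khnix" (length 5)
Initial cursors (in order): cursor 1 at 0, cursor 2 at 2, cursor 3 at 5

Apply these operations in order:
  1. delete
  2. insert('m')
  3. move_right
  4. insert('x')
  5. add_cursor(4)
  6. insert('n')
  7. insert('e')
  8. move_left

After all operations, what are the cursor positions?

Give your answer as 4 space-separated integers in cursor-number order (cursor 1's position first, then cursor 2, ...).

After op 1 (delete): buffer="kni" (len 3), cursors c1@0 c2@1 c3@3, authorship ...
After op 2 (insert('m')): buffer="mkmnim" (len 6), cursors c1@1 c2@3 c3@6, authorship 1.2..3
After op 3 (move_right): buffer="mkmnim" (len 6), cursors c1@2 c2@4 c3@6, authorship 1.2..3
After op 4 (insert('x')): buffer="mkxmnximx" (len 9), cursors c1@3 c2@6 c3@9, authorship 1.12.2.33
After op 5 (add_cursor(4)): buffer="mkxmnximx" (len 9), cursors c1@3 c4@4 c2@6 c3@9, authorship 1.12.2.33
After op 6 (insert('n')): buffer="mkxnmnnxnimxn" (len 13), cursors c1@4 c4@6 c2@9 c3@13, authorship 1.1124.22.333
After op 7 (insert('e')): buffer="mkxnemnenxneimxne" (len 17), cursors c1@5 c4@8 c2@12 c3@17, authorship 1.111244.222.3333
After op 8 (move_left): buffer="mkxnemnenxneimxne" (len 17), cursors c1@4 c4@7 c2@11 c3@16, authorship 1.111244.222.3333

Answer: 4 11 16 7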